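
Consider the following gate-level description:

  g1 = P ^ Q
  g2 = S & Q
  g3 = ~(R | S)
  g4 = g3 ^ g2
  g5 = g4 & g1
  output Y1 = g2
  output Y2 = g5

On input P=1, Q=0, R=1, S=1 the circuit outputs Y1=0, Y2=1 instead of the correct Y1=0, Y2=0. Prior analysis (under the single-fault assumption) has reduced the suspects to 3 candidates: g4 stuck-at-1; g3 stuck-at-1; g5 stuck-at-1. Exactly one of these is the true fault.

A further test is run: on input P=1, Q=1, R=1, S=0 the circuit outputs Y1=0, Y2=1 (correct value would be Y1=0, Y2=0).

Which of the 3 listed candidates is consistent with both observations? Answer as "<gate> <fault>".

g5 stuck-at-1

Evaluate each candidate on input P=1, Q=1, R=1, S=0:
  g4 stuck-at-1: g1=0, g2=0, g3=0, g4=1 [stuck-at-1], g5=0 → Y1=0, Y2=0 — eliminated
  g3 stuck-at-1: g1=0, g2=0, g3=1 [stuck-at-1], g4=1, g5=0 → Y1=0, Y2=0 — eliminated
  g5 stuck-at-1: g1=0, g2=0, g3=0, g4=0, g5=1 [stuck-at-1] → Y1=0, Y2=1 — matches
Only g5 stuck-at-1 reproduces the observed Y1=0, Y2=1.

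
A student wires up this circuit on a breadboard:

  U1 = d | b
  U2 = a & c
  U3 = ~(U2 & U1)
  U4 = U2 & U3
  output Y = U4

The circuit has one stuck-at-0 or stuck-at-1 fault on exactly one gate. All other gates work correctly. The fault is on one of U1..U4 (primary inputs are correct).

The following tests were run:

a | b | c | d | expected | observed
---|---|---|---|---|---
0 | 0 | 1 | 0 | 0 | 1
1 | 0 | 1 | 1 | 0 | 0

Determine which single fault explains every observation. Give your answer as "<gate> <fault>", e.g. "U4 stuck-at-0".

Fault-free values for test 1 (a=0, b=0, c=1, d=0): U1=0, U2=0, U3=1, U4=0, giving Y=0. Observed 1.
Test 1: faults giving observed 1 are {U2 stuck-at-1, U4 stuck-at-1}.
Test 2 (a=1, b=0, c=1, d=1): fault-free U1=1, U2=1, U3=0, U4=0 → 0; observed 0. Eliminates U4 stuck-at-1.
Only U2 stuck-at-1 is consistent with every test.

U2 stuck-at-1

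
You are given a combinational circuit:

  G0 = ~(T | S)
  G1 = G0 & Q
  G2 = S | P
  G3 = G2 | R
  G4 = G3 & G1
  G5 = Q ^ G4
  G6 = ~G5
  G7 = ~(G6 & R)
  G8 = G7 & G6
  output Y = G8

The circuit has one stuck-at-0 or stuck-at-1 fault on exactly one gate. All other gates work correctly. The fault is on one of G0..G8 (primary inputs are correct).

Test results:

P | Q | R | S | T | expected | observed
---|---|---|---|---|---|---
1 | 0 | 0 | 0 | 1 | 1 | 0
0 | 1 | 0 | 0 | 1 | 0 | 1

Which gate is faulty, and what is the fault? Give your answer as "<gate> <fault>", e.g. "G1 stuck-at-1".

G4 stuck-at-1

Fault-free values for test 1 (P=1, Q=0, R=0, S=0, T=1): G0=0, G1=0, G2=1, G3=1, G4=0, G5=0, G6=1, G7=1, G8=1, giving Y=1. Observed 0.
Test 1: faults giving observed 0 are {G1 stuck-at-1, G4 stuck-at-1, G5 stuck-at-1, G6 stuck-at-0, G7 stuck-at-0, G8 stuck-at-0}.
Test 2 (P=0, Q=1, R=0, S=0, T=1): fault-free G0=0, G1=0, G2=0, G3=0, G4=0, G5=1, G6=0, G7=1, G8=0 → 0; observed 1. Eliminates G1 stuck-at-1, G5 stuck-at-1, G6 stuck-at-0, G7 stuck-at-0, G8 stuck-at-0.
Only G4 stuck-at-1 is consistent with every test.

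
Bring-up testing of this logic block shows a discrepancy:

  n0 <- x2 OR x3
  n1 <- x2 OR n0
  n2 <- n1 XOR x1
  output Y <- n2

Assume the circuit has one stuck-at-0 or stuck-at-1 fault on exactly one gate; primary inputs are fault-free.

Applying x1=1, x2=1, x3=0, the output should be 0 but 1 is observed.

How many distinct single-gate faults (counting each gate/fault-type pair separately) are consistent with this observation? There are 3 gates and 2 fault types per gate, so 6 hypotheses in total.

2

Fault-free: n0=1, n1=1, n2=0 → 0. Observed 1.
  n0 stuck-at-0: output 0 ✗
  n0 stuck-at-1: output 0 ✗
  n1 stuck-at-0: output 1 ✓
  n1 stuck-at-1: output 0 ✗
  n2 stuck-at-0: output 0 ✗
  n2 stuck-at-1: output 1 ✓
Consistent faults: {n1 stuck-at-0, n2 stuck-at-1} — 2 in all.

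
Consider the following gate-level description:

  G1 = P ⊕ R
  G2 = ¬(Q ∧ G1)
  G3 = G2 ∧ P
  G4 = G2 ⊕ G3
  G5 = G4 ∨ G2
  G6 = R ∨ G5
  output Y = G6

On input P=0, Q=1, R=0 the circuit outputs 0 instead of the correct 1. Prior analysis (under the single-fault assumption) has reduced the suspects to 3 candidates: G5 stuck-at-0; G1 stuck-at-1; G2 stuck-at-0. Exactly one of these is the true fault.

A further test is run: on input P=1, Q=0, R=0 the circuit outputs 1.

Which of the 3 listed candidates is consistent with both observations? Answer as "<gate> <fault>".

Evaluate each candidate on input P=1, Q=0, R=0:
  G5 stuck-at-0: G1=1, G2=1, G3=1, G4=0, G5=0 [stuck-at-0], G6=0 → 0 — eliminated
  G1 stuck-at-1: G1=1 [stuck-at-1], G2=1, G3=1, G4=0, G5=1, G6=1 → 1 — matches
  G2 stuck-at-0: G1=1, G2=0 [stuck-at-0], G3=0, G4=0, G5=0, G6=0 → 0 — eliminated
Only G1 stuck-at-1 reproduces the observed 1.

G1 stuck-at-1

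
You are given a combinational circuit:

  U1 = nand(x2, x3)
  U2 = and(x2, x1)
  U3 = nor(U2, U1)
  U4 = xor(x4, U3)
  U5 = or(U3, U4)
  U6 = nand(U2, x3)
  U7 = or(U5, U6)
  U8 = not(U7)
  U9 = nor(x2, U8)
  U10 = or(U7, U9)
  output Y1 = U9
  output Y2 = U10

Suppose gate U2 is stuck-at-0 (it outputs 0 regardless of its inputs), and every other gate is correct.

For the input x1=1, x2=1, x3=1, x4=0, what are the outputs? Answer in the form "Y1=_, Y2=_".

Propagate with U2 forced: U1=0, U2=0 [stuck-at-0], U3=1, U4=1, U5=1, U6=1, U7=1, U8=0, U9=0, U10=1.
So the outputs are Y1=0, Y2=1. (Without the fault they would be Y1=0, Y2=0.)

Y1=0, Y2=1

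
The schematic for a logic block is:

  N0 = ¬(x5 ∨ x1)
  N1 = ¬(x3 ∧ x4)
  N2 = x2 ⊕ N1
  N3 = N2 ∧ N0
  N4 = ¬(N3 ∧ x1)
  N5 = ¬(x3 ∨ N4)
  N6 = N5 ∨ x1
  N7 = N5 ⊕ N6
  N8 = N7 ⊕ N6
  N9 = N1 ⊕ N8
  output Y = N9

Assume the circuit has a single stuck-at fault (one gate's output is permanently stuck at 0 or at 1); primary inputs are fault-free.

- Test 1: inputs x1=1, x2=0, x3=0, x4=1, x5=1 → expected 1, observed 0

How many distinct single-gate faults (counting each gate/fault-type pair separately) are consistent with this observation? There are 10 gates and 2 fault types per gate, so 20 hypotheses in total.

8

Fault-free: N0=0, N1=1, N2=1, N3=0, N4=1, N5=0, N6=1, N7=1, N8=0, N9=1 → 1. Observed 0.
  N0: stuck-at-1 ✓; others ✗
  N1: stuck-at-0 ✓; others ✗
  N2: none of the 2 fault types match ✗
  N3: stuck-at-1 ✓; others ✗
  N4: stuck-at-0 ✓; others ✗
  N5: stuck-at-1 ✓; others ✗
  N6: none of the 2 fault types match ✗
  N7: stuck-at-0 ✓; others ✗
  N8: stuck-at-1 ✓; others ✗
  N9: stuck-at-0 ✓; others ✗
Consistent faults: {N0 stuck-at-1, N1 stuck-at-0, N3 stuck-at-1, N4 stuck-at-0, N5 stuck-at-1, N7 stuck-at-0, N8 stuck-at-1, N9 stuck-at-0} — 8 in all.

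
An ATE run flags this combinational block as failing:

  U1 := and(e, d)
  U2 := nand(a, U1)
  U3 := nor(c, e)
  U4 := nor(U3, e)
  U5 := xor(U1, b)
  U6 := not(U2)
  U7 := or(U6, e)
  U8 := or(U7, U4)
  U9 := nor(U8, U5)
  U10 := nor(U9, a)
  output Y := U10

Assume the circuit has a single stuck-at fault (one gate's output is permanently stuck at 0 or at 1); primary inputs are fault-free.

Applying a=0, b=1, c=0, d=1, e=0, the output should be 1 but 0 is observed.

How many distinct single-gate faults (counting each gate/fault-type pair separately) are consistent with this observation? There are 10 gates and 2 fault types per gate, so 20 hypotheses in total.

4

Fault-free: U1=0, U2=1, U3=1, U4=0, U5=1, U6=0, U7=0, U8=0, U9=0, U10=1 → 1. Observed 0.
  U1: stuck-at-1 ✓; others ✗
  U2: none of the 2 fault types match ✗
  U3: none of the 2 fault types match ✗
  U4: none of the 2 fault types match ✗
  U5: stuck-at-0 ✓; others ✗
  U6: none of the 2 fault types match ✗
  U7: none of the 2 fault types match ✗
  U8: none of the 2 fault types match ✗
  U9: stuck-at-1 ✓; others ✗
  U10: stuck-at-0 ✓; others ✗
Consistent faults: {U1 stuck-at-1, U5 stuck-at-0, U9 stuck-at-1, U10 stuck-at-0} — 4 in all.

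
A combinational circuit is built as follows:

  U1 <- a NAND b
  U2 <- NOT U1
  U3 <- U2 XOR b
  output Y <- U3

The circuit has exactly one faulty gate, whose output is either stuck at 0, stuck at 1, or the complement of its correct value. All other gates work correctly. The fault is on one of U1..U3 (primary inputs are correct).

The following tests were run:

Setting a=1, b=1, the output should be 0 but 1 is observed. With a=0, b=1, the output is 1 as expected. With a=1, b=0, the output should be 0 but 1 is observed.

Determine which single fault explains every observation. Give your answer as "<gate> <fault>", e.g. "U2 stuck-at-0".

Fault-free values for test 1 (a=1, b=1): U1=0, U2=1, U3=0, giving Y=0. Observed 1.
Test 1: faults giving observed 1 are {U1 stuck-at-1, U1 inverted output, U2 stuck-at-0, U2 inverted output, U3 stuck-at-1, U3 inverted output}.
Test 2 (a=0, b=1): fault-free U1=1, U2=0, U3=1 → 1; observed 1. Eliminates U1 inverted output, U2 inverted output, U3 inverted output.
Test 3 (a=1, b=0): fault-free U1=1, U2=0, U3=0 → 0; observed 1. Eliminates U1 stuck-at-1, U2 stuck-at-0.
Only U3 stuck-at-1 is consistent with every test.

U3 stuck-at-1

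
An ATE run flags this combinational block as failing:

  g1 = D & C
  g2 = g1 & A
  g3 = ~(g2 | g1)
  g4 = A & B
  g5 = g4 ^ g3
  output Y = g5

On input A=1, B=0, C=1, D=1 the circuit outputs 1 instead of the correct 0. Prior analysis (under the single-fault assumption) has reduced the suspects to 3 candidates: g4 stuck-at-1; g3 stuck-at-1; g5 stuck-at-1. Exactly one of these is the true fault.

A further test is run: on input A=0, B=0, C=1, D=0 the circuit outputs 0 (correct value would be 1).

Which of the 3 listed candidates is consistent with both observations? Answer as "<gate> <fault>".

g4 stuck-at-1

Evaluate each candidate on input A=0, B=0, C=1, D=0:
  g4 stuck-at-1: g1=0, g2=0, g3=1, g4=1 [stuck-at-1], g5=0 → 0 — matches
  g3 stuck-at-1: g1=0, g2=0, g3=1 [stuck-at-1], g4=0, g5=1 → 1 — eliminated
  g5 stuck-at-1: g1=0, g2=0, g3=1, g4=0, g5=1 [stuck-at-1] → 1 — eliminated
Only g4 stuck-at-1 reproduces the observed 0.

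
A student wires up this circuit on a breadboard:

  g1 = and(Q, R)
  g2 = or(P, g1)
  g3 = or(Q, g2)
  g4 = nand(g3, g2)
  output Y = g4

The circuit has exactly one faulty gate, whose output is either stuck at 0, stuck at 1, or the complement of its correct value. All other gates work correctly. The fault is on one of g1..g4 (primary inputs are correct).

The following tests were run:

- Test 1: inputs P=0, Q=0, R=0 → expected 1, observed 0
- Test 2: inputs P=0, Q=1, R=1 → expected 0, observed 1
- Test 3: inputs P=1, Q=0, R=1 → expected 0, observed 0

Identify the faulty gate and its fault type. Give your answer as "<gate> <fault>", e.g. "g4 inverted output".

g1 inverted output

Fault-free values for test 1 (P=0, Q=0, R=0): g1=0, g2=0, g3=0, g4=1, giving Y=1. Observed 0.
Test 1: faults giving observed 0 are {g1 stuck-at-1, g1 inverted output, g2 stuck-at-1, g2 inverted output, g4 stuck-at-0, g4 inverted output}.
Test 2 (P=0, Q=1, R=1): fault-free g1=1, g2=1, g3=1, g4=0 → 0; observed 1. Eliminates g1 stuck-at-1, g2 stuck-at-1, g4 stuck-at-0.
Test 3 (P=1, Q=0, R=1): fault-free g1=0, g2=1, g3=1, g4=0 → 0; observed 0. Eliminates g2 inverted output, g4 inverted output.
Only g1 inverted output is consistent with every test.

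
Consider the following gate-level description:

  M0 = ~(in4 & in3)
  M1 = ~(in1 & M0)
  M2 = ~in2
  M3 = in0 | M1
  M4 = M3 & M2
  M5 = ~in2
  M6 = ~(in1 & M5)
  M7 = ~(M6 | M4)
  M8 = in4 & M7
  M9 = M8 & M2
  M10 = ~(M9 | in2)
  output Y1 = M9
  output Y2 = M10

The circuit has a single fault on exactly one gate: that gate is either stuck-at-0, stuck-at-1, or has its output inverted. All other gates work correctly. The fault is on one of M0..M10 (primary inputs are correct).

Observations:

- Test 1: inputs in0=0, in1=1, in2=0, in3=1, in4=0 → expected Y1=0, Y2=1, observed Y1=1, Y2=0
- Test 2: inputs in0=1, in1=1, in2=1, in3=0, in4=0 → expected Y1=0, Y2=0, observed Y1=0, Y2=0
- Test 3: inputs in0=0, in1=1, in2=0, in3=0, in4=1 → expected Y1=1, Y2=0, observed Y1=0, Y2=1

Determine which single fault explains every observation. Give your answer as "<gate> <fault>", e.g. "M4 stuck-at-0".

Fault-free values for test 1 (in0=0, in1=1, in2=0, in3=1, in4=0): M0=1, M1=0, M2=1, M3=0, M4=0, M5=1, M6=0, M7=1, M8=0, M9=0, M10=1, giving Y1=0, Y2=1. Observed Y1=1, Y2=0.
Test 1: faults giving observed Y1=1, Y2=0 are {M8 stuck-at-1, M8 inverted output, M9 stuck-at-1, M9 inverted output}.
Test 2 (in0=1, in1=1, in2=1, in3=0, in4=0): fault-free M0=1, M1=0, M2=0, M3=1, M4=0, M5=0, M6=1, M7=0, M8=0, M9=0, M10=0 → Y1=0, Y2=0; observed Y1=0, Y2=0. Eliminates M9 stuck-at-1, M9 inverted output.
Test 3 (in0=0, in1=1, in2=0, in3=0, in4=1): fault-free M0=1, M1=0, M2=1, M3=0, M4=0, M5=1, M6=0, M7=1, M8=1, M9=1, M10=0 → Y1=1, Y2=0; observed Y1=0, Y2=1. Eliminates M8 stuck-at-1.
Only M8 inverted output is consistent with every test.

M8 inverted output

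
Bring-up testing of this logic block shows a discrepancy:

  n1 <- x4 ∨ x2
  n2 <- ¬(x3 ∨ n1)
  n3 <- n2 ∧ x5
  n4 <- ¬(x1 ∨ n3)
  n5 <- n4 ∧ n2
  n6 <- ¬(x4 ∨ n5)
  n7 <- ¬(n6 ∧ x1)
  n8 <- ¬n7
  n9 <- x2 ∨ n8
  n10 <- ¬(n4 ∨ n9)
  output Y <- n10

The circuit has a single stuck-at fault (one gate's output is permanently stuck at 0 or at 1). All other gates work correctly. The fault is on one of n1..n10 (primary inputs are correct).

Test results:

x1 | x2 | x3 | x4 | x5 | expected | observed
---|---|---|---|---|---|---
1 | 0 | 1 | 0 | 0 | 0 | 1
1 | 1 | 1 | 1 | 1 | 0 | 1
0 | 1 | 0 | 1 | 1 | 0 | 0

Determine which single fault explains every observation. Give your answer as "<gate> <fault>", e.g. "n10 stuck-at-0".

Fault-free values for test 1 (x1=1, x2=0, x3=1, x4=0, x5=0): n1=0, n2=0, n3=0, n4=0, n5=0, n6=1, n7=0, n8=1, n9=1, n10=0, giving Y=0. Observed 1.
Test 1: faults giving observed 1 are {n5 stuck-at-1, n6 stuck-at-0, n7 stuck-at-1, n8 stuck-at-0, n9 stuck-at-0, n10 stuck-at-1}.
Test 2 (x1=1, x2=1, x3=1, x4=1, x5=1): fault-free n1=1, n2=0, n3=0, n4=0, n5=0, n6=0, n7=1, n8=0, n9=1, n10=0 → 0; observed 1. Eliminates n5 stuck-at-1, n6 stuck-at-0, n7 stuck-at-1, n8 stuck-at-0.
Test 3 (x1=0, x2=1, x3=0, x4=1, x5=1): fault-free n1=1, n2=0, n3=0, n4=1, n5=0, n6=0, n7=1, n8=0, n9=1, n10=0 → 0; observed 0. Eliminates n10 stuck-at-1.
Only n9 stuck-at-0 is consistent with every test.

n9 stuck-at-0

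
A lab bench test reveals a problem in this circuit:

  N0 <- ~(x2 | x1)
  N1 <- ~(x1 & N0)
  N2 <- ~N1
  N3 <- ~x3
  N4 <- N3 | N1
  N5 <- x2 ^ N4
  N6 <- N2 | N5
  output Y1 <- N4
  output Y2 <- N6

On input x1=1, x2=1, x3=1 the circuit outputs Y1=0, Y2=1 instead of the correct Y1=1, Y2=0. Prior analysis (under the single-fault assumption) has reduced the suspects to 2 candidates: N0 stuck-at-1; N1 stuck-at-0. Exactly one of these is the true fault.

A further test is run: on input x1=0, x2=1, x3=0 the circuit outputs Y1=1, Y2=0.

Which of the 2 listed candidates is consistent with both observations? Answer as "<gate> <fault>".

N0 stuck-at-1

Evaluate each candidate on input x1=0, x2=1, x3=0:
  N0 stuck-at-1: N0=1 [stuck-at-1], N1=1, N2=0, N3=1, N4=1, N5=0, N6=0 → Y1=1, Y2=0 — matches
  N1 stuck-at-0: N0=0, N1=0 [stuck-at-0], N2=1, N3=1, N4=1, N5=0, N6=1 → Y1=1, Y2=1 — eliminated
Only N0 stuck-at-1 reproduces the observed Y1=1, Y2=0.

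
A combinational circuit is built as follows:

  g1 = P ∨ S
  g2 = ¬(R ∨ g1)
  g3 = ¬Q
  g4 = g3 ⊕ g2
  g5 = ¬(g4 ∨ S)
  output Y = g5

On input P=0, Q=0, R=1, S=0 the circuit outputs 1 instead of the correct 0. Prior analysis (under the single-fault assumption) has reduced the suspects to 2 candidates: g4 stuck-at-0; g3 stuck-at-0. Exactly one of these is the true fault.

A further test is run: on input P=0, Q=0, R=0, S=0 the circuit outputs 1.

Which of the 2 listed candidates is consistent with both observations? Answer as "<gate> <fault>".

Evaluate each candidate on input P=0, Q=0, R=0, S=0:
  g4 stuck-at-0: g1=0, g2=1, g3=1, g4=0 [stuck-at-0], g5=1 → 1 — matches
  g3 stuck-at-0: g1=0, g2=1, g3=0 [stuck-at-0], g4=1, g5=0 → 0 — eliminated
Only g4 stuck-at-0 reproduces the observed 1.

g4 stuck-at-0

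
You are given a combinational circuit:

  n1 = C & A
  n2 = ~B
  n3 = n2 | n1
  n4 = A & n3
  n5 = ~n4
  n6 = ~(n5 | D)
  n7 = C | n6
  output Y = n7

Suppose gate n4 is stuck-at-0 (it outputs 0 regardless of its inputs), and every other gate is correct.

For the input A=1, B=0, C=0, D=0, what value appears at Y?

0

Propagate with n4 forced: n1=0, n2=1, n3=1, n4=0 [stuck-at-0], n5=1, n6=0, n7=0.
So Y = 0. (Without the fault it would be 1.)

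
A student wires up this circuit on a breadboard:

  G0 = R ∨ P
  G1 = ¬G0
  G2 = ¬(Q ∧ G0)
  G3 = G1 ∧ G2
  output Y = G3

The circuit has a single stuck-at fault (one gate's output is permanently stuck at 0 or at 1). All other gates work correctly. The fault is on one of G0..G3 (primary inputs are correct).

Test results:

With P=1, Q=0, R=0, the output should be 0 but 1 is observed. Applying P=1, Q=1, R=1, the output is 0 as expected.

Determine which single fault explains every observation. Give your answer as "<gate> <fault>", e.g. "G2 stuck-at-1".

G1 stuck-at-1

Fault-free values for test 1 (P=1, Q=0, R=0): G0=1, G1=0, G2=1, G3=0, giving Y=0. Observed 1.
Test 1: faults giving observed 1 are {G0 stuck-at-0, G1 stuck-at-1, G3 stuck-at-1}.
Test 2 (P=1, Q=1, R=1): fault-free G0=1, G1=0, G2=0, G3=0 → 0; observed 0. Eliminates G0 stuck-at-0, G3 stuck-at-1.
Only G1 stuck-at-1 is consistent with every test.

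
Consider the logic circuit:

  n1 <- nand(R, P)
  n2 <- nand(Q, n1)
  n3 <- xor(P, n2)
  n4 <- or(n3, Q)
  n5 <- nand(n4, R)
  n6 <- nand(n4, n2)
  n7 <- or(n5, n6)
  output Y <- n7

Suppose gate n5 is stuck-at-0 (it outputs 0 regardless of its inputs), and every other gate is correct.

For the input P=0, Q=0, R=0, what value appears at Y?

0

Propagate with n5 forced: n1=1, n2=1, n3=1, n4=1, n5=0 [stuck-at-0], n6=0, n7=0.
So Y = 0. (Without the fault it would be 1.)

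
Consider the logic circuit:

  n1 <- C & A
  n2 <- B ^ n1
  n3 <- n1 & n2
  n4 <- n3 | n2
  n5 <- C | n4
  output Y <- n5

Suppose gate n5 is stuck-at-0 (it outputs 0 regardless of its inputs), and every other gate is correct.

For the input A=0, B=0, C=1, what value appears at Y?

Propagate with n5 forced: n1=0, n2=0, n3=0, n4=0, n5=0 [stuck-at-0].
So Y = 0. (Without the fault it would be 1.)

0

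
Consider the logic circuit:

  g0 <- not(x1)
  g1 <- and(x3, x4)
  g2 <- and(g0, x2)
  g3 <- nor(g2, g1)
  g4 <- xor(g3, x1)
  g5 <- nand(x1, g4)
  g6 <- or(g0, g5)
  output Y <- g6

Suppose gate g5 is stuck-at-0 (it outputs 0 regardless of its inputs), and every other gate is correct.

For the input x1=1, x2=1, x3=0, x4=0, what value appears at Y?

Propagate with g5 forced: g0=0, g1=0, g2=0, g3=1, g4=0, g5=0 [stuck-at-0], g6=0.
So Y = 0. (Without the fault it would be 1.)

0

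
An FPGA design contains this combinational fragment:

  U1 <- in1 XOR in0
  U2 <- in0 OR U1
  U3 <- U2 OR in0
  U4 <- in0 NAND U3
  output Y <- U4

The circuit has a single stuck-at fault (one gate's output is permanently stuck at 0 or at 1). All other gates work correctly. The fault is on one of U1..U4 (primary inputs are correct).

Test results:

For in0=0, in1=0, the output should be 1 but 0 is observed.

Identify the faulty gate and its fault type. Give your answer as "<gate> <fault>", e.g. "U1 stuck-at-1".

U4 stuck-at-0

Fault-free values for test 1 (in0=0, in1=0): U1=0, U2=0, U3=0, U4=1, giving Y=1. Observed 0.
Test 1: faults giving observed 0 are {U4 stuck-at-0}.
Only U4 stuck-at-0 is consistent with every test.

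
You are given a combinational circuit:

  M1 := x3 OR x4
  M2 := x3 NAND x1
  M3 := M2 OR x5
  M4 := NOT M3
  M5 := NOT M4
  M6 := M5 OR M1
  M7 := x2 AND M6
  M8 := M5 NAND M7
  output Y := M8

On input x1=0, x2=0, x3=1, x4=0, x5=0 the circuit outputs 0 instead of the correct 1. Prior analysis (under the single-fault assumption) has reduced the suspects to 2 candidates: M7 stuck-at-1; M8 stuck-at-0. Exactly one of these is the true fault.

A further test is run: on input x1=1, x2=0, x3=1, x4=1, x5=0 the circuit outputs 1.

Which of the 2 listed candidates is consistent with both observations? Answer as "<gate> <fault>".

M7 stuck-at-1

Evaluate each candidate on input x1=1, x2=0, x3=1, x4=1, x5=0:
  M7 stuck-at-1: M1=1, M2=0, M3=0, M4=1, M5=0, M6=1, M7=1 [stuck-at-1], M8=1 → 1 — matches
  M8 stuck-at-0: M1=1, M2=0, M3=0, M4=1, M5=0, M6=1, M7=0, M8=0 [stuck-at-0] → 0 — eliminated
Only M7 stuck-at-1 reproduces the observed 1.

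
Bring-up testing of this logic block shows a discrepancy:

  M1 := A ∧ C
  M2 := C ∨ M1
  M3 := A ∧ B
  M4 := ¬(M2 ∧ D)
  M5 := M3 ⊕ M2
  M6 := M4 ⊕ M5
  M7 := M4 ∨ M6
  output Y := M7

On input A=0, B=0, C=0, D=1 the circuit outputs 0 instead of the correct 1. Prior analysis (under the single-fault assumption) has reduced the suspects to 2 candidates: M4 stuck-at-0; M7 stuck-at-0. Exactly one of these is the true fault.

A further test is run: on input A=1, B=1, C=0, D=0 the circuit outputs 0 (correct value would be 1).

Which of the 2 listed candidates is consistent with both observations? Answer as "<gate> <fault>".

Evaluate each candidate on input A=1, B=1, C=0, D=0:
  M4 stuck-at-0: M1=0, M2=0, M3=1, M4=0 [stuck-at-0], M5=1, M6=1, M7=1 → 1 — eliminated
  M7 stuck-at-0: M1=0, M2=0, M3=1, M4=1, M5=1, M6=0, M7=0 [stuck-at-0] → 0 — matches
Only M7 stuck-at-0 reproduces the observed 0.

M7 stuck-at-0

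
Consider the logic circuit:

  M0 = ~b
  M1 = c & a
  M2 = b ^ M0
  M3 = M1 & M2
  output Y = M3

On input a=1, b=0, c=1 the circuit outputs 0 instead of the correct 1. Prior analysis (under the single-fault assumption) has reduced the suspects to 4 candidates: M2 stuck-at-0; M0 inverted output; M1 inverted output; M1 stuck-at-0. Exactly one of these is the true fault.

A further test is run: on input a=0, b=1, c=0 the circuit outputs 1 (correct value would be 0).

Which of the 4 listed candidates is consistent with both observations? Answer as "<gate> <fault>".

M1 inverted output

Evaluate each candidate on input a=0, b=1, c=0:
  M2 stuck-at-0: M0=0, M1=0, M2=0 [stuck-at-0], M3=0 → 0 — eliminated
  M0 inverted output: M0=1 [inverted output], M1=0, M2=0, M3=0 → 0 — eliminated
  M1 inverted output: M0=0, M1=1 [inverted output], M2=1, M3=1 → 1 — matches
  M1 stuck-at-0: M0=0, M1=0 [stuck-at-0], M2=1, M3=0 → 0 — eliminated
Only M1 inverted output reproduces the observed 1.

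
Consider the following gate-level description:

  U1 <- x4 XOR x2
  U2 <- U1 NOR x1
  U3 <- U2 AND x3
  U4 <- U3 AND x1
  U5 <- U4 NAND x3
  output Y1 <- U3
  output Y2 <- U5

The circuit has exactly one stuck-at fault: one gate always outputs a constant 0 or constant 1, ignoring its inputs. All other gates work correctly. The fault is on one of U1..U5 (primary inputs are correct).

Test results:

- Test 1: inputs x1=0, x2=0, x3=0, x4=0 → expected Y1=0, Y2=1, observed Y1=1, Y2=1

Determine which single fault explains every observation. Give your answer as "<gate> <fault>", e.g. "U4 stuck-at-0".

Fault-free values for test 1 (x1=0, x2=0, x3=0, x4=0): U1=0, U2=1, U3=0, U4=0, U5=1, giving Y1=0, Y2=1. Observed Y1=1, Y2=1.
Test 1: faults giving observed Y1=1, Y2=1 are {U3 stuck-at-1}.
Only U3 stuck-at-1 is consistent with every test.

U3 stuck-at-1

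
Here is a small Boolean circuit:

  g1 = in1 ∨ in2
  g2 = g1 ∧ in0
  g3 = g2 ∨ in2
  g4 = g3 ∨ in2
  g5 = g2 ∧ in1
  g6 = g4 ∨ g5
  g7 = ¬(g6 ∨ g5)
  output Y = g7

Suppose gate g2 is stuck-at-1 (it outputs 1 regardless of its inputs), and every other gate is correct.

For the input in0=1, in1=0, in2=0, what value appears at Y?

0

Propagate with g2 forced: g1=0, g2=1 [stuck-at-1], g3=1, g4=1, g5=0, g6=1, g7=0.
So Y = 0. (Without the fault it would be 1.)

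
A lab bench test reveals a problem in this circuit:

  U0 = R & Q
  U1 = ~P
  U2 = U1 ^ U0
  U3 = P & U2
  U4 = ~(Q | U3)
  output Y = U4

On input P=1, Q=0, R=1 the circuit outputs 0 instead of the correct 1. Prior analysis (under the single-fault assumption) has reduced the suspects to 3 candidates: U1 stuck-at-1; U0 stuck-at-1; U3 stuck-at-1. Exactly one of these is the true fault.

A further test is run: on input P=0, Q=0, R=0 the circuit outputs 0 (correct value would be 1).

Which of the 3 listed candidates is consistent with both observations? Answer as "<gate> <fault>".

Evaluate each candidate on input P=0, Q=0, R=0:
  U1 stuck-at-1: U0=0, U1=1 [stuck-at-1], U2=1, U3=0, U4=1 → 1 — eliminated
  U0 stuck-at-1: U0=1 [stuck-at-1], U1=1, U2=0, U3=0, U4=1 → 1 — eliminated
  U3 stuck-at-1: U0=0, U1=1, U2=1, U3=1 [stuck-at-1], U4=0 → 0 — matches
Only U3 stuck-at-1 reproduces the observed 0.

U3 stuck-at-1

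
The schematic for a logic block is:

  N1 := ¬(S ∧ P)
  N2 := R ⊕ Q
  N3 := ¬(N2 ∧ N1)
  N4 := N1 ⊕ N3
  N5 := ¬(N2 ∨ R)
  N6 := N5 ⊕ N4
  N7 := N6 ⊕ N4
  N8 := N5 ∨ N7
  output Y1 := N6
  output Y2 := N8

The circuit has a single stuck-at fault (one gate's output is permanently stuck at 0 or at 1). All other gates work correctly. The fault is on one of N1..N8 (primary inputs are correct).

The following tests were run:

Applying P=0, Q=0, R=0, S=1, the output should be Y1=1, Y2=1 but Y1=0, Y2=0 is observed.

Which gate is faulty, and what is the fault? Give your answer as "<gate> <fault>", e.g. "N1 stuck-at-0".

Fault-free values for test 1 (P=0, Q=0, R=0, S=1): N1=1, N2=0, N3=1, N4=0, N5=1, N6=1, N7=1, N8=1, giving Y1=1, Y2=1. Observed Y1=0, Y2=0.
Test 1: faults giving observed Y1=0, Y2=0 are {N5 stuck-at-0}.
Only N5 stuck-at-0 is consistent with every test.

N5 stuck-at-0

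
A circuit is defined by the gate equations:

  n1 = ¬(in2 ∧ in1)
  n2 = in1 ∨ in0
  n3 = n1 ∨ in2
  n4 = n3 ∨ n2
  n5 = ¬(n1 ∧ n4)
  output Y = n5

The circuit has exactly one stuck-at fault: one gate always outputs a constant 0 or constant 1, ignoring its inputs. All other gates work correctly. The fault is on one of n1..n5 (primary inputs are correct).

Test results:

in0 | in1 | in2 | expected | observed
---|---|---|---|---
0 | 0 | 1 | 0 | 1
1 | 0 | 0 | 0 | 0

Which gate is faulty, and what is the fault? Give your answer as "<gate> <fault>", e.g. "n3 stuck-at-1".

n3 stuck-at-0

Fault-free values for test 1 (in0=0, in1=0, in2=1): n1=1, n2=0, n3=1, n4=1, n5=0, giving Y=0. Observed 1.
Test 1: faults giving observed 1 are {n1 stuck-at-0, n3 stuck-at-0, n4 stuck-at-0, n5 stuck-at-1}.
Test 2 (in0=1, in1=0, in2=0): fault-free n1=1, n2=1, n3=1, n4=1, n5=0 → 0; observed 0. Eliminates n1 stuck-at-0, n4 stuck-at-0, n5 stuck-at-1.
Only n3 stuck-at-0 is consistent with every test.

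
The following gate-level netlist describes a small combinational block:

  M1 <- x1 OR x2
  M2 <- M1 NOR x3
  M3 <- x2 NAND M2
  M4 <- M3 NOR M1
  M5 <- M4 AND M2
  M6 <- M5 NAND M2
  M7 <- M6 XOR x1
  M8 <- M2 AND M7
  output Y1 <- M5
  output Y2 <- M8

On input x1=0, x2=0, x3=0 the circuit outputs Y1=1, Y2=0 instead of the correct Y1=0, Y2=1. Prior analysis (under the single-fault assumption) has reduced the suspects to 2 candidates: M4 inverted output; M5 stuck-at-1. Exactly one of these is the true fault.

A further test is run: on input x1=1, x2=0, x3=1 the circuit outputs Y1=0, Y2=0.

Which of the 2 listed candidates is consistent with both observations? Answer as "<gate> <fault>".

M4 inverted output

Evaluate each candidate on input x1=1, x2=0, x3=1:
  M4 inverted output: M1=1, M2=0, M3=1, M4=1 [inverted output], M5=0, M6=1, M7=0, M8=0 → Y1=0, Y2=0 — matches
  M5 stuck-at-1: M1=1, M2=0, M3=1, M4=0, M5=1 [stuck-at-1], M6=1, M7=0, M8=0 → Y1=1, Y2=0 — eliminated
Only M4 inverted output reproduces the observed Y1=0, Y2=0.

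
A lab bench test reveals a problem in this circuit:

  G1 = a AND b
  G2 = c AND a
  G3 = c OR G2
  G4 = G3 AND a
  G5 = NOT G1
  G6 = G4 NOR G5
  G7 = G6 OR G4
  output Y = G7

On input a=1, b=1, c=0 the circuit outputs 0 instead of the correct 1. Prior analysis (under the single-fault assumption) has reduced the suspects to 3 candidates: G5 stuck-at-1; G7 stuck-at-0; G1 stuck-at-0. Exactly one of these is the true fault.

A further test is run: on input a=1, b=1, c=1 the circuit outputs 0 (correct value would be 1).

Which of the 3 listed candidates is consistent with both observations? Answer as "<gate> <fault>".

Evaluate each candidate on input a=1, b=1, c=1:
  G5 stuck-at-1: G1=1, G2=1, G3=1, G4=1, G5=1 [stuck-at-1], G6=0, G7=1 → 1 — eliminated
  G7 stuck-at-0: G1=1, G2=1, G3=1, G4=1, G5=0, G6=0, G7=0 [stuck-at-0] → 0 — matches
  G1 stuck-at-0: G1=0 [stuck-at-0], G2=1, G3=1, G4=1, G5=1, G6=0, G7=1 → 1 — eliminated
Only G7 stuck-at-0 reproduces the observed 0.

G7 stuck-at-0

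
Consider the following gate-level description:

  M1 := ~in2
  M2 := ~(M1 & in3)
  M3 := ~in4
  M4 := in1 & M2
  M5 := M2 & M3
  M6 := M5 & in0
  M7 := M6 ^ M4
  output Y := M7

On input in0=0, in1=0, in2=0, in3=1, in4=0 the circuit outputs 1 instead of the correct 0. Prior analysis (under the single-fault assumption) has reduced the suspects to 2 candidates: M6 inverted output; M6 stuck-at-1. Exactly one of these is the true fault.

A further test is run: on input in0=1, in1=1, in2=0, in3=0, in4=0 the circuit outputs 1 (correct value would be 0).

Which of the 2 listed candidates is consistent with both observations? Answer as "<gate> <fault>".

Evaluate each candidate on input in0=1, in1=1, in2=0, in3=0, in4=0:
  M6 inverted output: M1=1, M2=1, M3=1, M4=1, M5=1, M6=0 [inverted output], M7=1 → 1 — matches
  M6 stuck-at-1: M1=1, M2=1, M3=1, M4=1, M5=1, M6=1 [stuck-at-1], M7=0 → 0 — eliminated
Only M6 inverted output reproduces the observed 1.

M6 inverted output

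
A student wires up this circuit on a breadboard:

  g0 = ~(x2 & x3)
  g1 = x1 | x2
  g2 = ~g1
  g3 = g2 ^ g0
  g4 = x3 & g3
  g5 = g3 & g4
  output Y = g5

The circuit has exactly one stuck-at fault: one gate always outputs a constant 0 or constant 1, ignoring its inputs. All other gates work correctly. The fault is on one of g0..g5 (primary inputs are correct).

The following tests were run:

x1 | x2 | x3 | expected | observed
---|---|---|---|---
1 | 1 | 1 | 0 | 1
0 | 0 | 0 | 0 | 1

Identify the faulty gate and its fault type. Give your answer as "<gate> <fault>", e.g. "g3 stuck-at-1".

Fault-free values for test 1 (x1=1, x2=1, x3=1): g0=0, g1=1, g2=0, g3=0, g4=0, g5=0, giving Y=0. Observed 1.
Test 1: faults giving observed 1 are {g0 stuck-at-1, g1 stuck-at-0, g2 stuck-at-1, g3 stuck-at-1, g5 stuck-at-1}.
Test 2 (x1=0, x2=0, x3=0): fault-free g0=1, g1=0, g2=1, g3=0, g4=0, g5=0 → 0; observed 1. Eliminates g0 stuck-at-1, g1 stuck-at-0, g2 stuck-at-1, g3 stuck-at-1.
Only g5 stuck-at-1 is consistent with every test.

g5 stuck-at-1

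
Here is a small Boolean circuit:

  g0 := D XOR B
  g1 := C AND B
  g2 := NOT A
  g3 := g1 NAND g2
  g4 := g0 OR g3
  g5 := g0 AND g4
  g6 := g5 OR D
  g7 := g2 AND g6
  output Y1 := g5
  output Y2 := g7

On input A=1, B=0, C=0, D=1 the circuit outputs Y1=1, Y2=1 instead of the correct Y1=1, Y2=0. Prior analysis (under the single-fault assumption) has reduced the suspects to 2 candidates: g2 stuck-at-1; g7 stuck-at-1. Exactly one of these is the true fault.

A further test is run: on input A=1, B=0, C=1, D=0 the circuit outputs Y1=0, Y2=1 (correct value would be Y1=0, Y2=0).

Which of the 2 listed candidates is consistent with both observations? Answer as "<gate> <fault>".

g7 stuck-at-1

Evaluate each candidate on input A=1, B=0, C=1, D=0:
  g2 stuck-at-1: g0=0, g1=0, g2=1 [stuck-at-1], g3=1, g4=1, g5=0, g6=0, g7=0 → Y1=0, Y2=0 — eliminated
  g7 stuck-at-1: g0=0, g1=0, g2=0, g3=1, g4=1, g5=0, g6=0, g7=1 [stuck-at-1] → Y1=0, Y2=1 — matches
Only g7 stuck-at-1 reproduces the observed Y1=0, Y2=1.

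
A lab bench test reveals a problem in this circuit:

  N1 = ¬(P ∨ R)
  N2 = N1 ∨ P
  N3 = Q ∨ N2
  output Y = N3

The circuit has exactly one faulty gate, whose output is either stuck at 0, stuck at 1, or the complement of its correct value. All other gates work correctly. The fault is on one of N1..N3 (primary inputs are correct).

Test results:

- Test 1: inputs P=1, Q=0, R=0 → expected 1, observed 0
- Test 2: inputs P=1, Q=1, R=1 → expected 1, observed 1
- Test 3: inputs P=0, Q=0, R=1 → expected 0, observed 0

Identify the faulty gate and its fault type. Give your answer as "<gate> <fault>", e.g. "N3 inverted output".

Fault-free values for test 1 (P=1, Q=0, R=0): N1=0, N2=1, N3=1, giving Y=1. Observed 0.
Test 1: faults giving observed 0 are {N2 stuck-at-0, N2 inverted output, N3 stuck-at-0, N3 inverted output}.
Test 2 (P=1, Q=1, R=1): fault-free N1=0, N2=1, N3=1 → 1; observed 1. Eliminates N3 stuck-at-0, N3 inverted output.
Test 3 (P=0, Q=0, R=1): fault-free N1=0, N2=0, N3=0 → 0; observed 0. Eliminates N2 inverted output.
Only N2 stuck-at-0 is consistent with every test.

N2 stuck-at-0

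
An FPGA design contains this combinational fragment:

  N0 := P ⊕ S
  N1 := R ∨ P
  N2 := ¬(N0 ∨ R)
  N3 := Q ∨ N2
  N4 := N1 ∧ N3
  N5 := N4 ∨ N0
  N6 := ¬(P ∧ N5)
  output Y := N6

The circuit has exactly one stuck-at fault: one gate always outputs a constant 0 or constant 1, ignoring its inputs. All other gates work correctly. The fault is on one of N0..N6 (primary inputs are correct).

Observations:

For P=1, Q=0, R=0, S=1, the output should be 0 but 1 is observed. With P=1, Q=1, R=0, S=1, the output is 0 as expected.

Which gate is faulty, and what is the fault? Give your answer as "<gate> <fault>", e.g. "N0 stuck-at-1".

Fault-free values for test 1 (P=1, Q=0, R=0, S=1): N0=0, N1=1, N2=1, N3=1, N4=1, N5=1, N6=0, giving Y=0. Observed 1.
Test 1: faults giving observed 1 are {N1 stuck-at-0, N2 stuck-at-0, N3 stuck-at-0, N4 stuck-at-0, N5 stuck-at-0, N6 stuck-at-1}.
Test 2 (P=1, Q=1, R=0, S=1): fault-free N0=0, N1=1, N2=1, N3=1, N4=1, N5=1, N6=0 → 0; observed 0. Eliminates N1 stuck-at-0, N3 stuck-at-0, N4 stuck-at-0, N5 stuck-at-0, N6 stuck-at-1.
Only N2 stuck-at-0 is consistent with every test.

N2 stuck-at-0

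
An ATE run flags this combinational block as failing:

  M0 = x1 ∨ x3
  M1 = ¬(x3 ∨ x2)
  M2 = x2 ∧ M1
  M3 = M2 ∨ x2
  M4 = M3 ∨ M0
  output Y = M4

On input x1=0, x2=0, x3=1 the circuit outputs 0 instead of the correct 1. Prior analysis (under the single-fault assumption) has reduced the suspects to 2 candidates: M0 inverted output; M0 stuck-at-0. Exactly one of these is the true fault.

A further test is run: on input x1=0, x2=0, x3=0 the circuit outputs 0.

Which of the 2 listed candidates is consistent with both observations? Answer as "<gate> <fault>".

Evaluate each candidate on input x1=0, x2=0, x3=0:
  M0 inverted output: M0=1 [inverted output], M1=1, M2=0, M3=0, M4=1 → 1 — eliminated
  M0 stuck-at-0: M0=0 [stuck-at-0], M1=1, M2=0, M3=0, M4=0 → 0 — matches
Only M0 stuck-at-0 reproduces the observed 0.

M0 stuck-at-0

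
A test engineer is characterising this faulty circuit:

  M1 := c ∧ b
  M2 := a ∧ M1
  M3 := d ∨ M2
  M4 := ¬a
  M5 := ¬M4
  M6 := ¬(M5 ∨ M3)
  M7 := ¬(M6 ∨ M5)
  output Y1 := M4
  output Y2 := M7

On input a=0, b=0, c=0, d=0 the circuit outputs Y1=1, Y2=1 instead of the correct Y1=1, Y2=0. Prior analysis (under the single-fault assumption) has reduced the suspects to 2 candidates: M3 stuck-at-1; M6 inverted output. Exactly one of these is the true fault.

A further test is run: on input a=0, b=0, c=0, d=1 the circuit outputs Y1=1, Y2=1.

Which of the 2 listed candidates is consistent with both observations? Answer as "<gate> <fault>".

M3 stuck-at-1

Evaluate each candidate on input a=0, b=0, c=0, d=1:
  M3 stuck-at-1: M1=0, M2=0, M3=1 [stuck-at-1], M4=1, M5=0, M6=0, M7=1 → Y1=1, Y2=1 — matches
  M6 inverted output: M1=0, M2=0, M3=1, M4=1, M5=0, M6=1 [inverted output], M7=0 → Y1=1, Y2=0 — eliminated
Only M3 stuck-at-1 reproduces the observed Y1=1, Y2=1.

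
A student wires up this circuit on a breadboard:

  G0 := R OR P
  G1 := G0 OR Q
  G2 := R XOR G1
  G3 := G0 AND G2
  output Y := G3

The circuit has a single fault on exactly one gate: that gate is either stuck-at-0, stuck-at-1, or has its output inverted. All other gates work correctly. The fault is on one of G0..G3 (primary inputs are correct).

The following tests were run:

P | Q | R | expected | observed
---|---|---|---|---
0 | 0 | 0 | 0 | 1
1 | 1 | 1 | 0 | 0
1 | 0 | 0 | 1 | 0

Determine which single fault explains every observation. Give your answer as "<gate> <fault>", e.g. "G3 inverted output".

G0 inverted output

Fault-free values for test 1 (P=0, Q=0, R=0): G0=0, G1=0, G2=0, G3=0, giving Y=0. Observed 1.
Test 1: faults giving observed 1 are {G0 stuck-at-1, G0 inverted output, G3 stuck-at-1, G3 inverted output}.
Test 2 (P=1, Q=1, R=1): fault-free G0=1, G1=1, G2=0, G3=0 → 0; observed 0. Eliminates G3 stuck-at-1, G3 inverted output.
Test 3 (P=1, Q=0, R=0): fault-free G0=1, G1=1, G2=1, G3=1 → 1; observed 0. Eliminates G0 stuck-at-1.
Only G0 inverted output is consistent with every test.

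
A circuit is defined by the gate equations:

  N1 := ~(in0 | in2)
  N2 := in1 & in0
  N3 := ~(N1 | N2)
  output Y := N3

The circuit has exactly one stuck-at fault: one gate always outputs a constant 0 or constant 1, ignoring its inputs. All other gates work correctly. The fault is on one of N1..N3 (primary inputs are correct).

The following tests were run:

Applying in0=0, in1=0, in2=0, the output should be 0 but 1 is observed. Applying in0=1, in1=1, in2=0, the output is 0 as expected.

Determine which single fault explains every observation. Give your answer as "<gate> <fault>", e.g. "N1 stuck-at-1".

Fault-free values for test 1 (in0=0, in1=0, in2=0): N1=1, N2=0, N3=0, giving Y=0. Observed 1.
Test 1: faults giving observed 1 are {N1 stuck-at-0, N3 stuck-at-1}.
Test 2 (in0=1, in1=1, in2=0): fault-free N1=0, N2=1, N3=0 → 0; observed 0. Eliminates N3 stuck-at-1.
Only N1 stuck-at-0 is consistent with every test.

N1 stuck-at-0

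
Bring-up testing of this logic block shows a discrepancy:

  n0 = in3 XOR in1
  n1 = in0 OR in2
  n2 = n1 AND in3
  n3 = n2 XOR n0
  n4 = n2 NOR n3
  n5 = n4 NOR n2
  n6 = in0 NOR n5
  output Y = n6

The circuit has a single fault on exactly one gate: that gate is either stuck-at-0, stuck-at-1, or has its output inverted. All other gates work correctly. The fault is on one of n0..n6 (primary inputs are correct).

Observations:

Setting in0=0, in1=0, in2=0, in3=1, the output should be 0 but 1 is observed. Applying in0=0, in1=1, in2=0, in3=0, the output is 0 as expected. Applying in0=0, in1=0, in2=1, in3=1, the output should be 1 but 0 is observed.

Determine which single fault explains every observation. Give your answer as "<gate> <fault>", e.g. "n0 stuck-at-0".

n1 inverted output

Fault-free values for test 1 (in0=0, in1=0, in2=0, in3=1): n0=1, n1=0, n2=0, n3=1, n4=0, n5=1, n6=0, giving Y=0. Observed 1.
Test 1: faults giving observed 1 are {n0 stuck-at-0, n0 inverted output, n1 stuck-at-1, n1 inverted output, n2 stuck-at-1, n2 inverted output, n3 stuck-at-0, n3 inverted output, n4 stuck-at-1, n4 inverted output, n5 stuck-at-0, n5 inverted output, n6 stuck-at-1, n6 inverted output}.
Test 2 (in0=0, in1=1, in2=0, in3=0): fault-free n0=1, n1=0, n2=0, n3=1, n4=0, n5=1, n6=0 → 0; observed 0. Eliminates n0 stuck-at-0, n0 inverted output, n2 stuck-at-1, n2 inverted output, n3 stuck-at-0, n3 inverted output, n4 stuck-at-1, n4 inverted output, n5 stuck-at-0, n5 inverted output, n6 stuck-at-1, n6 inverted output.
Test 3 (in0=0, in1=0, in2=1, in3=1): fault-free n0=1, n1=1, n2=1, n3=0, n4=0, n5=0, n6=1 → 1; observed 0. Eliminates n1 stuck-at-1.
Only n1 inverted output is consistent with every test.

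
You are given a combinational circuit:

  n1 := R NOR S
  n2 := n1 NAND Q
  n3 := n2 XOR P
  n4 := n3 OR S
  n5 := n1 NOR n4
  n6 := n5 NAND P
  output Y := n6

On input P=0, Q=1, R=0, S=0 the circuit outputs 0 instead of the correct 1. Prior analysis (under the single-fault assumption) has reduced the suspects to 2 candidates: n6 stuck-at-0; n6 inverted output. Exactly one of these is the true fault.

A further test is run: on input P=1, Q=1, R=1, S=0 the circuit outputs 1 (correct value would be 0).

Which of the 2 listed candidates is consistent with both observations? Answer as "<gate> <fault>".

n6 inverted output

Evaluate each candidate on input P=1, Q=1, R=1, S=0:
  n6 stuck-at-0: n1=0, n2=1, n3=0, n4=0, n5=1, n6=0 [stuck-at-0] → 0 — eliminated
  n6 inverted output: n1=0, n2=1, n3=0, n4=0, n5=1, n6=1 [inverted output] → 1 — matches
Only n6 inverted output reproduces the observed 1.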